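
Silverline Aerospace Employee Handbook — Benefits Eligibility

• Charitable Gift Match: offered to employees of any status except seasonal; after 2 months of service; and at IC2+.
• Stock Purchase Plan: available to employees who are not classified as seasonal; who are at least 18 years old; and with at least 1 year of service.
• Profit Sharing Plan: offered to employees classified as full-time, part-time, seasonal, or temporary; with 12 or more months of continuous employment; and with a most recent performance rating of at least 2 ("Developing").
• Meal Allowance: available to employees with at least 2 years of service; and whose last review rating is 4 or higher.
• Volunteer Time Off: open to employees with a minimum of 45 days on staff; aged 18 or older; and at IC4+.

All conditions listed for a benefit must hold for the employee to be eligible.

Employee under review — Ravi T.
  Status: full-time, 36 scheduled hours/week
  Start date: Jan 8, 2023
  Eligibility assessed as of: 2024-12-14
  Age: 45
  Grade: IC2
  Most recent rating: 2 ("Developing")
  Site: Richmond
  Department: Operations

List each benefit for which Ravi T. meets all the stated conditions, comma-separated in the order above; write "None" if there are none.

Charitable Gift Match, Stock Purchase Plan, Profit Sharing Plan

Service from Jan 8, 2023 to 2024-12-14: 706 days.
Charitable Gift Match — status full-time ✓ (not excluded); service 706 days ≥ 2 months (≈60 days) ✓; grade IC2 ≥ IC2 ✓ → eligible.
Stock Purchase Plan — status full-time ✓ (not excluded); age 45 ≥ 18 ✓; service 706 days ≥ 1 year (≈365 days) ✓ → eligible.
Profit Sharing Plan — status full-time ✓; service 706 days ≥ 12 months (≈360 days) ✓; rating 2 ≥ 2 ✓ → eligible.
Meal Allowance — service 706 days < 2 years (≈730 days) ✗ → not eligible.
Volunteer Time Off — service 706 days ≥ 45 days ✓; age 45 ≥ 18 ✓; grade IC2 < IC4 ✗ → not eligible.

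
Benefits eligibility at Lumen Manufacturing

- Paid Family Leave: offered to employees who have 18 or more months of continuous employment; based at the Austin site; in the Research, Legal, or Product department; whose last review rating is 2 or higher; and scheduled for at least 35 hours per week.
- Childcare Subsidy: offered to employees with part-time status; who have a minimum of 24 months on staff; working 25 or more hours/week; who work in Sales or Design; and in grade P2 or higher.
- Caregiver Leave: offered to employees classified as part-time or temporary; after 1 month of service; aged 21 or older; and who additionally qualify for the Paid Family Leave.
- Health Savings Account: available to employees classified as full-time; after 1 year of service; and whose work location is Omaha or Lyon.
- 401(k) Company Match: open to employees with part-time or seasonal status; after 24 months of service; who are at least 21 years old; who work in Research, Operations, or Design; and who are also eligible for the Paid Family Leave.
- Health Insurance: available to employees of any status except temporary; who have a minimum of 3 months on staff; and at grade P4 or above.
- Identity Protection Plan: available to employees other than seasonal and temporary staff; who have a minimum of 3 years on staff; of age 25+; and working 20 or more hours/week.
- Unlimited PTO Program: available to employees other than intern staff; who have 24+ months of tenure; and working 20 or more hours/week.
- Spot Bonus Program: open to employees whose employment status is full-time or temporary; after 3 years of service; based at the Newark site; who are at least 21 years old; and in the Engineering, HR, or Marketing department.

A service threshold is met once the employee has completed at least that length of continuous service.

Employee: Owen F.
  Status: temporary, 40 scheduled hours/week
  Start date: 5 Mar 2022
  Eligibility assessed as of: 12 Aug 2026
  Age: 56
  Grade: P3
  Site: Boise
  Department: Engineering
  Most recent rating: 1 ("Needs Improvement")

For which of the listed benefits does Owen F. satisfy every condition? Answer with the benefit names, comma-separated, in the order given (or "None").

Unlimited PTO Program

Service from 5 Mar 2022 to 12 Aug 2026: 1621 days.
Paid Family Leave — service 1621 days ≥ 18 months (≈540 days) ✓; site Boise ✗ (not Austin) → not eligible.
Childcare Subsidy — status temporary ✗ (requires part-time) → not eligible.
Caregiver Leave — status temporary ✓; service 1621 days ≥ 1 month (≈30 days) ✓; age 56 ≥ 21 ✓; not eligible for Paid Family Leave ✗ → not eligible.
Health Savings Account — status temporary ✗ (requires full-time) → not eligible.
401(k) Company Match — status temporary ✗ (requires part-time or seasonal) → not eligible.
Health Insurance — status temporary ✗ (excluded) → not eligible.
Identity Protection Plan — status temporary ✗ (excluded) → not eligible.
Unlimited PTO Program — status temporary ✓ (not excluded); service 1621 days ≥ 24 months (≈720 days) ✓; 40 hrs/wk ≥ 20 ✓ → eligible.
Spot Bonus Program — status temporary ✓; service 1621 days ≥ 3 years (≈1095 days) ✓; site Boise ✗ (not Newark) → not eligible.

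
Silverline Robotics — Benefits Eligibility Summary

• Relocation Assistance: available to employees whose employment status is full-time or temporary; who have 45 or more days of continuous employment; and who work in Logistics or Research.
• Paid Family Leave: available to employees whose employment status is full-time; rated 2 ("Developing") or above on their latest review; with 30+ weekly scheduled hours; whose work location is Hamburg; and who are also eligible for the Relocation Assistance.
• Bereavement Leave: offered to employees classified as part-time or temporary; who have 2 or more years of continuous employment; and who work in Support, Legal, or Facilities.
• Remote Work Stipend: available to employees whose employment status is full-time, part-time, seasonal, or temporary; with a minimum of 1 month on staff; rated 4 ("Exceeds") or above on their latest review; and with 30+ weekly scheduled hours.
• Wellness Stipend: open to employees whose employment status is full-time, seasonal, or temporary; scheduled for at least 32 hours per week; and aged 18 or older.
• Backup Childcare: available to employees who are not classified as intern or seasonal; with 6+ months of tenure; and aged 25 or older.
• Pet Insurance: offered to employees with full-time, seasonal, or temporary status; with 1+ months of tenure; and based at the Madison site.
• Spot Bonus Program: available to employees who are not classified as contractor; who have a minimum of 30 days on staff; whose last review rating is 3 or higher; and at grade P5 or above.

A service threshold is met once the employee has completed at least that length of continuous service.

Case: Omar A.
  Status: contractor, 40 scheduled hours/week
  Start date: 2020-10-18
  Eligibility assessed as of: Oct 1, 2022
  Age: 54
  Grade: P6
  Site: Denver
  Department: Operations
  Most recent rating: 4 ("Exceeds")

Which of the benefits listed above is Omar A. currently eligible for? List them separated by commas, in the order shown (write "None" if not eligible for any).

Backup Childcare

Service from 2020-10-18 to Oct 1, 2022: 713 days.
Relocation Assistance — status contractor ✗ (requires full-time or temporary) → not eligible.
Paid Family Leave — status contractor ✗ (requires full-time) → not eligible.
Bereavement Leave — status contractor ✗ (requires part-time or temporary) → not eligible.
Remote Work Stipend — status contractor ✗ (requires full-time, part-time, seasonal, or temporary) → not eligible.
Wellness Stipend — status contractor ✗ (requires full-time, seasonal, or temporary) → not eligible.
Backup Childcare — status contractor ✓ (not excluded); service 713 days ≥ 6 months (≈180 days) ✓; age 54 ≥ 25 ✓ → eligible.
Pet Insurance — status contractor ✗ (requires full-time, seasonal, or temporary) → not eligible.
Spot Bonus Program — status contractor ✗ (excluded) → not eligible.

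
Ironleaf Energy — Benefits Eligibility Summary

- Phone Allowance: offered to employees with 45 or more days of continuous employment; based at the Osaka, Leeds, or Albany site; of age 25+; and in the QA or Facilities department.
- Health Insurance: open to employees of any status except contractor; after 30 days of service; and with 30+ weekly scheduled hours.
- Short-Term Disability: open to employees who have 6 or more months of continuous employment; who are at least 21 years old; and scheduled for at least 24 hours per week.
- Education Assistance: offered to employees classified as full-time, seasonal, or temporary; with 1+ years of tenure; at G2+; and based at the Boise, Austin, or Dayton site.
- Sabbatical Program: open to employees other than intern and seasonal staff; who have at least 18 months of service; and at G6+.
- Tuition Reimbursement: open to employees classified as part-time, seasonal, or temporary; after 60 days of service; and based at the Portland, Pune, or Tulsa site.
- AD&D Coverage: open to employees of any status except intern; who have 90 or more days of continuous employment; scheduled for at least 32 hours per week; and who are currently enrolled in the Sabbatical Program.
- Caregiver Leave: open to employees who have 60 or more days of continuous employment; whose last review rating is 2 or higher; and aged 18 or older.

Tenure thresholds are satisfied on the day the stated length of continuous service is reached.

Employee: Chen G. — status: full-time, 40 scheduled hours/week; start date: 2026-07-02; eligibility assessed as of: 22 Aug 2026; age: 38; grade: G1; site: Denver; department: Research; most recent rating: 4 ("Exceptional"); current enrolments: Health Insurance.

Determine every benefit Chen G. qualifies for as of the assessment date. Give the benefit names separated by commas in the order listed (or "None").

Service from 2026-07-02 to 22 Aug 2026: 51 days.
Phone Allowance — service 51 days ≥ 45 days ✓; site Denver ✗ (not Osaka, Leeds, or Albany) → not eligible.
Health Insurance — status full-time ✓ (not excluded); service 51 days ≥ 30 days ✓; 40 hrs/wk ≥ 30 ✓ → eligible.
Short-Term Disability — service 51 days < 6 months (≈180 days) ✗ → not eligible.
Education Assistance — status full-time ✓; service 51 days < 1 year (≈365 days) ✗ → not eligible.
Sabbatical Program — status full-time ✓ (not excluded); service 51 days < 18 months (≈540 days) ✗ → not eligible.
Tuition Reimbursement — status full-time ✗ (requires part-time, seasonal, or temporary) → not eligible.
AD&D Coverage — status full-time ✓ (not excluded); service 51 days < 90 days ✗ → not eligible.
Caregiver Leave — service 51 days < 60 days ✗ → not eligible.

Health Insurance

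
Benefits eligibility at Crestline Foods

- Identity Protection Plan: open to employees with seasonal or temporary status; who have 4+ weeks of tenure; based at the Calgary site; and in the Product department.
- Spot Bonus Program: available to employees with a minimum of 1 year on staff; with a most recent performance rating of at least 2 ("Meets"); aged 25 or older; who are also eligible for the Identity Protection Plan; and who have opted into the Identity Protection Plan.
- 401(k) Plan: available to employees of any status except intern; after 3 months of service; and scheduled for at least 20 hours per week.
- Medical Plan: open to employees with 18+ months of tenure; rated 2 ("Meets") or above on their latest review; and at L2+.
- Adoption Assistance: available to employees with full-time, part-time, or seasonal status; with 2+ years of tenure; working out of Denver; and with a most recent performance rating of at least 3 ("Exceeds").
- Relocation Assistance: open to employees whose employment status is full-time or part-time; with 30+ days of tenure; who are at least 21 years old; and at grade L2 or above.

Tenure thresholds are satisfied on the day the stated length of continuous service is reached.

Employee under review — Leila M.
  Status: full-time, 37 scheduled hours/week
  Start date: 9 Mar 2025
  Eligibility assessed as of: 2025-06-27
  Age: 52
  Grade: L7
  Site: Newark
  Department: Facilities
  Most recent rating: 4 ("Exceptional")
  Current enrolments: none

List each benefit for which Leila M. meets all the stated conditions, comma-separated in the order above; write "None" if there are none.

Service from 9 Mar 2025 to 2025-06-27: 110 days.
Identity Protection Plan — status full-time ✗ (requires seasonal or temporary) → not eligible.
Spot Bonus Program — service 110 days < 1 year (≈365 days) ✗ → not eligible.
401(k) Plan — status full-time ✓ (not excluded); service 110 days ≥ 3 months (≈90 days) ✓; 37 hrs/wk ≥ 20 ✓ → eligible.
Medical Plan — service 110 days < 18 months (≈540 days) ✗ → not eligible.
Adoption Assistance — status full-time ✓; service 110 days < 2 years (≈730 days) ✗ → not eligible.
Relocation Assistance — status full-time ✓; service 110 days ≥ 30 days ✓; age 52 ≥ 21 ✓; grade L7 ≥ L2 ✓ → eligible.

401(k) Plan, Relocation Assistance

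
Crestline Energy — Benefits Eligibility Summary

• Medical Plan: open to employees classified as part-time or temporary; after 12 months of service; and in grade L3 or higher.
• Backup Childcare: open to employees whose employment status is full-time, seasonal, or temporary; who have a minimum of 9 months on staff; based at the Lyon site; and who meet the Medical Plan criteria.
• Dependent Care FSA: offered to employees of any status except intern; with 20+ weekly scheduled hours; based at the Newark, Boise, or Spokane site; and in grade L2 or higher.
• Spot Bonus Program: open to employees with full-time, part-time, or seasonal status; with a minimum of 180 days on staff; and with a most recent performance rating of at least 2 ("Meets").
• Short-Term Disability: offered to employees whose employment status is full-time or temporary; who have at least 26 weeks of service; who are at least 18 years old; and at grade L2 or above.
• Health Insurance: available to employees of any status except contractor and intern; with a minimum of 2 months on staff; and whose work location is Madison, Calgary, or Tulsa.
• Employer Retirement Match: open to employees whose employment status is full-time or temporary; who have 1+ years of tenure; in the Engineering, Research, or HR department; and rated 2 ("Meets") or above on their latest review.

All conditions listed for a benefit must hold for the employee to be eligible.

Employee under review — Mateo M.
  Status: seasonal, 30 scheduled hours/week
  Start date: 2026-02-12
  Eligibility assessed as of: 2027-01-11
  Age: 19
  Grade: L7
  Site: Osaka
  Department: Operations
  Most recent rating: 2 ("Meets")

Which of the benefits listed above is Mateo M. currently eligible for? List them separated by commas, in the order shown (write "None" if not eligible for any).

Spot Bonus Program

Service from 2026-02-12 to 2027-01-11: 333 days.
Medical Plan — status seasonal ✗ (requires part-time or temporary) → not eligible.
Backup Childcare — status seasonal ✓; service 333 days ≥ 9 months (≈270 days) ✓; site Osaka ✗ (not Lyon) → not eligible.
Dependent Care FSA — status seasonal ✓ (not excluded); 30 hrs/wk ≥ 20 ✓; site Osaka ✗ (not Newark, Boise, or Spokane) → not eligible.
Spot Bonus Program — status seasonal ✓; service 333 days ≥ 180 days ✓; rating 2 ≥ 2 ✓ → eligible.
Short-Term Disability — status seasonal ✗ (requires full-time or temporary) → not eligible.
Health Insurance — status seasonal ✓ (not excluded); service 333 days ≥ 2 months (≈60 days) ✓; site Osaka ✗ (not Madison, Calgary, or Tulsa) → not eligible.
Employer Retirement Match — status seasonal ✗ (requires full-time or temporary) → not eligible.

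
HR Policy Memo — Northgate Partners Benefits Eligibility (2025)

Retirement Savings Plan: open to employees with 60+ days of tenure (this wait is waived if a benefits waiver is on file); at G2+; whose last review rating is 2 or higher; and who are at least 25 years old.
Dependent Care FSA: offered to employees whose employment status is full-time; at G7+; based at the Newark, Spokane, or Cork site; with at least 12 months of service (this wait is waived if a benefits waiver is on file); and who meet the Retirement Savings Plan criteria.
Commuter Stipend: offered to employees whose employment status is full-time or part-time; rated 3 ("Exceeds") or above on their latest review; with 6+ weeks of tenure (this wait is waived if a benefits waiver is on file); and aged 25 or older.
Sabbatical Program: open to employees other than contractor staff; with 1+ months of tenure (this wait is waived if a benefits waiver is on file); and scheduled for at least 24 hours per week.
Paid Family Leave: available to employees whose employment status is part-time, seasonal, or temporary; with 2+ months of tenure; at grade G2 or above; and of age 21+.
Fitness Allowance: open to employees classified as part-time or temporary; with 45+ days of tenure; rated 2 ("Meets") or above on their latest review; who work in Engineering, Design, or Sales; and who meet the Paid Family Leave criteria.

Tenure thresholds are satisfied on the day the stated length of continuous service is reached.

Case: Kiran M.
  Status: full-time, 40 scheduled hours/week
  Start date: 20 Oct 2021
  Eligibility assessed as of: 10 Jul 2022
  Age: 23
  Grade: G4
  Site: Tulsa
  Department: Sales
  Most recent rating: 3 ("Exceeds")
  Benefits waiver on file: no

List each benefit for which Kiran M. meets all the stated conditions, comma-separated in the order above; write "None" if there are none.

Service from 20 Oct 2021 to 10 Jul 2022: 263 days.
Retirement Savings Plan — no waiver, service 263 days ≥ 60 days ✓; grade G4 ≥ G2 ✓; rating 3 ≥ 2 ✓; age 23 < 25 ✗ → not eligible.
Dependent Care FSA — status full-time ✓; grade G4 < G7 ✗ → not eligible.
Commuter Stipend — status full-time ✓; rating 3 ≥ 3 ✓; no waiver, service 263 days ≥ 6 weeks (≈42 days) ✓; age 23 < 25 ✗ → not eligible.
Sabbatical Program — status full-time ✓ (not excluded); no waiver, service 263 days ≥ 1 month (≈30 days) ✓; 40 hrs/wk ≥ 24 ✓ → eligible.
Paid Family Leave — status full-time ✗ (requires part-time, seasonal, or temporary) → not eligible.
Fitness Allowance — status full-time ✗ (requires part-time or temporary) → not eligible.

Sabbatical Program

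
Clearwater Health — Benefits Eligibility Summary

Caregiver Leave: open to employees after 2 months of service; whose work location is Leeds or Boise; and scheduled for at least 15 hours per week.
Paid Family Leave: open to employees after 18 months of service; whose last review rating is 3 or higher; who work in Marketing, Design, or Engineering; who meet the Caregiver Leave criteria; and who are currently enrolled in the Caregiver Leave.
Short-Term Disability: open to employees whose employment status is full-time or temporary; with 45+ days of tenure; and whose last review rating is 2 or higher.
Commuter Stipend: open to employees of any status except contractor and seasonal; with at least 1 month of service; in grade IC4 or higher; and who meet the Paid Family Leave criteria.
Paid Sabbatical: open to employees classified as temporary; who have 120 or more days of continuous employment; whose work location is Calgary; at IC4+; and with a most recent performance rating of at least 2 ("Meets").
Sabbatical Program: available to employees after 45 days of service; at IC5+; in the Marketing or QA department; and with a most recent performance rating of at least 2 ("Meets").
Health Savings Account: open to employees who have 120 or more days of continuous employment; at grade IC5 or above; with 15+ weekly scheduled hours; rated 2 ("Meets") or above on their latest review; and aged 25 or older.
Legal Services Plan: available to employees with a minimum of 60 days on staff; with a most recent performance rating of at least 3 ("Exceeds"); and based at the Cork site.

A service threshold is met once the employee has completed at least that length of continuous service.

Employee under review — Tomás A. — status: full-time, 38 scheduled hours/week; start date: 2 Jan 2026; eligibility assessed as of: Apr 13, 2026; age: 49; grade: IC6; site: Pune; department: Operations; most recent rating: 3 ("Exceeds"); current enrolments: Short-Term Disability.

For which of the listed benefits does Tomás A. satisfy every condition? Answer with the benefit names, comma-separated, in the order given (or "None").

Short-Term Disability

Service from 2 Jan 2026 to Apr 13, 2026: 101 days.
Caregiver Leave — service 101 days ≥ 2 months (≈60 days) ✓; site Pune ✗ (not Leeds or Boise) → not eligible.
Paid Family Leave — service 101 days < 18 months (≈540 days) ✗ → not eligible.
Short-Term Disability — status full-time ✓; service 101 days ≥ 45 days ✓; rating 3 ≥ 2 ✓ → eligible.
Commuter Stipend — status full-time ✓ (not excluded); service 101 days ≥ 1 month (≈30 days) ✓; grade IC6 ≥ IC4 ✓; not eligible for Paid Family Leave ✗ → not eligible.
Paid Sabbatical — status full-time ✗ (requires temporary) → not eligible.
Sabbatical Program — service 101 days ≥ 45 days ✓; grade IC6 ≥ IC5 ✓; dept Operations ✗ → not eligible.
Health Savings Account — service 101 days < 120 days ✗ → not eligible.
Legal Services Plan — service 101 days ≥ 60 days ✓; rating 3 ≥ 3 ✓; site Pune ✗ (not Cork) → not eligible.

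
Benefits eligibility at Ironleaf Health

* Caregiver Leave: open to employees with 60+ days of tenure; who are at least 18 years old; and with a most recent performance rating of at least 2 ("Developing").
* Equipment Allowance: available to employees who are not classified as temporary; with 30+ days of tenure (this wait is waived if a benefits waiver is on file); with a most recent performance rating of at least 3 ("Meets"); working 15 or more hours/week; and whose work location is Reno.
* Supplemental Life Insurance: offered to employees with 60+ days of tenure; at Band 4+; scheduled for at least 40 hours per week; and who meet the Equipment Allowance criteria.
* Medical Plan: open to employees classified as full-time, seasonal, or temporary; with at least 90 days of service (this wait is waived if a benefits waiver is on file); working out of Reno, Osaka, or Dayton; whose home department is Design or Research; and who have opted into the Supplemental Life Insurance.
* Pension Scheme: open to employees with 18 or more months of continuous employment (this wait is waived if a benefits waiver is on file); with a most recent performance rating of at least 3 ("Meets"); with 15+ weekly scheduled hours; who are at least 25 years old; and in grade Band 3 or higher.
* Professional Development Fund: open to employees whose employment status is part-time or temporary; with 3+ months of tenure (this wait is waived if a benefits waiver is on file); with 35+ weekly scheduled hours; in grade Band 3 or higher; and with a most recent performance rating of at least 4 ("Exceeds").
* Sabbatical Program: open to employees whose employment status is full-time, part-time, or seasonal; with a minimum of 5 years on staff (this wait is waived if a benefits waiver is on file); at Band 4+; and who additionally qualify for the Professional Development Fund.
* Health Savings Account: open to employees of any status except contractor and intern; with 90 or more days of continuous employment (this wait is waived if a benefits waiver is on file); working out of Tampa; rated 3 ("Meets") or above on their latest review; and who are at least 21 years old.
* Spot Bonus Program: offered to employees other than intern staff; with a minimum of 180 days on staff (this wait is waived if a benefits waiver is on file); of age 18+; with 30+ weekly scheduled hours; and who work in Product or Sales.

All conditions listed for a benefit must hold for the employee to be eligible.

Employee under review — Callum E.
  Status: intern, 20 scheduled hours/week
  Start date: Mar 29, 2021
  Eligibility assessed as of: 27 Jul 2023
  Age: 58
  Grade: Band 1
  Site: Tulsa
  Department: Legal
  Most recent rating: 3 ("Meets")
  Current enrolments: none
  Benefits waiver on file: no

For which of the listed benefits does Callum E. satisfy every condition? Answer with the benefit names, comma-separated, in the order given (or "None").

Service from Mar 29, 2021 to 27 Jul 2023: 850 days.
Caregiver Leave — service 850 days ≥ 60 days ✓; age 58 ≥ 18 ✓; rating 3 ≥ 2 ✓ → eligible.
Equipment Allowance — status intern ✓ (not excluded); no waiver, service 850 days ≥ 30 days ✓; rating 3 ≥ 3 ✓; 20 hrs/wk ≥ 15 ✓; site Tulsa ✗ (not Reno) → not eligible.
Supplemental Life Insurance — service 850 days ≥ 60 days ✓; grade Band 1 < Band 4 ✗ → not eligible.
Medical Plan — status intern ✗ (requires full-time, seasonal, or temporary) → not eligible.
Pension Scheme — no waiver, service 850 days ≥ 18 months (≈540 days) ✓; rating 3 ≥ 3 ✓; 20 hrs/wk ≥ 15 ✓; age 58 ≥ 25 ✓; grade Band 1 < Band 3 ✗ → not eligible.
Professional Development Fund — status intern ✗ (requires part-time or temporary) → not eligible.
Sabbatical Program — status intern ✗ (requires full-time, part-time, or seasonal) → not eligible.
Health Savings Account — status intern ✗ (excluded) → not eligible.
Spot Bonus Program — status intern ✗ (excluded) → not eligible.

Caregiver Leave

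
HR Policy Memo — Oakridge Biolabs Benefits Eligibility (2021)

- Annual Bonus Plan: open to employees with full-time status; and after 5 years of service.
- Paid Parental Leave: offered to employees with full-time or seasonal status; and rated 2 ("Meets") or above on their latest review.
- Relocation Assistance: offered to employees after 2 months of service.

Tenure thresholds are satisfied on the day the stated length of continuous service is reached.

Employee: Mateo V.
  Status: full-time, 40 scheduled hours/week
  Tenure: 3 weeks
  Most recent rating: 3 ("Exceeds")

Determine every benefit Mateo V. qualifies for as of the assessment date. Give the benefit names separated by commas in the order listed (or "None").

Paid Parental Leave

Annual Bonus Plan — status full-time ✓; service 3 weeks < 5 years (≈1825 days) ✗ → not eligible.
Paid Parental Leave — status full-time ✓; rating 3 ≥ 2 ✓ → eligible.
Relocation Assistance — service 3 weeks < 2 months (≈60 days) ✗ → not eligible.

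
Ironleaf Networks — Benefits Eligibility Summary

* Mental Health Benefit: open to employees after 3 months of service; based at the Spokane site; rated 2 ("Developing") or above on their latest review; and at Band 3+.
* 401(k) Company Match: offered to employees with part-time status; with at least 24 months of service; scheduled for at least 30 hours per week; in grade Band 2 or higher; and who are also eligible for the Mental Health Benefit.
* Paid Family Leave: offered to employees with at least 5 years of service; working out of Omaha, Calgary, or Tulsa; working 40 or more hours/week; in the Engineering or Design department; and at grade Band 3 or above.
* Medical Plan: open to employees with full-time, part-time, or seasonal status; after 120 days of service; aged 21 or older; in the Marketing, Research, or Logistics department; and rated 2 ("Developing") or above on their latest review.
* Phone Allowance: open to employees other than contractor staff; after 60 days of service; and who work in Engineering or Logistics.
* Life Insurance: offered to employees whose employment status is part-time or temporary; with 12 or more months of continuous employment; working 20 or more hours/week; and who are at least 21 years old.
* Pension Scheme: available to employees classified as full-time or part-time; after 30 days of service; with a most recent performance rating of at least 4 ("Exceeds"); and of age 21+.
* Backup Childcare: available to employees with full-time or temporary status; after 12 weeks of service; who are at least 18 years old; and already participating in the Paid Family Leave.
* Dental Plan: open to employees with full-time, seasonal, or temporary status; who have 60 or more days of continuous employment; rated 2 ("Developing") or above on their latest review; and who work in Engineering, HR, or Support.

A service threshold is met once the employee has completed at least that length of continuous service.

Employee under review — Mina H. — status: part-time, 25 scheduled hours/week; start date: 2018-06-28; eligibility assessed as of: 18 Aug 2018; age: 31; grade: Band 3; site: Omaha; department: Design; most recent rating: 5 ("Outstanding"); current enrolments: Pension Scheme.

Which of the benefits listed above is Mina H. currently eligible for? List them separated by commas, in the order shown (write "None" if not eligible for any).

Service from 2018-06-28 to 18 Aug 2018: 51 days.
Mental Health Benefit — service 51 days < 3 months (≈90 days) ✗ → not eligible.
401(k) Company Match — status part-time ✓; service 51 days < 24 months (≈720 days) ✗ → not eligible.
Paid Family Leave — service 51 days < 5 years (≈1825 days) ✗ → not eligible.
Medical Plan — status part-time ✓; service 51 days < 120 days ✗ → not eligible.
Phone Allowance — status part-time ✓ (not excluded); service 51 days < 60 days ✗ → not eligible.
Life Insurance — status part-time ✓; service 51 days < 12 months (≈360 days) ✗ → not eligible.
Pension Scheme — status part-time ✓; service 51 days ≥ 30 days ✓; rating 5 ≥ 4 ✓; age 31 ≥ 21 ✓ → eligible.
Backup Childcare — status part-time ✗ (requires full-time or temporary) → not eligible.
Dental Plan — status part-time ✗ (requires full-time, seasonal, or temporary) → not eligible.

Pension Scheme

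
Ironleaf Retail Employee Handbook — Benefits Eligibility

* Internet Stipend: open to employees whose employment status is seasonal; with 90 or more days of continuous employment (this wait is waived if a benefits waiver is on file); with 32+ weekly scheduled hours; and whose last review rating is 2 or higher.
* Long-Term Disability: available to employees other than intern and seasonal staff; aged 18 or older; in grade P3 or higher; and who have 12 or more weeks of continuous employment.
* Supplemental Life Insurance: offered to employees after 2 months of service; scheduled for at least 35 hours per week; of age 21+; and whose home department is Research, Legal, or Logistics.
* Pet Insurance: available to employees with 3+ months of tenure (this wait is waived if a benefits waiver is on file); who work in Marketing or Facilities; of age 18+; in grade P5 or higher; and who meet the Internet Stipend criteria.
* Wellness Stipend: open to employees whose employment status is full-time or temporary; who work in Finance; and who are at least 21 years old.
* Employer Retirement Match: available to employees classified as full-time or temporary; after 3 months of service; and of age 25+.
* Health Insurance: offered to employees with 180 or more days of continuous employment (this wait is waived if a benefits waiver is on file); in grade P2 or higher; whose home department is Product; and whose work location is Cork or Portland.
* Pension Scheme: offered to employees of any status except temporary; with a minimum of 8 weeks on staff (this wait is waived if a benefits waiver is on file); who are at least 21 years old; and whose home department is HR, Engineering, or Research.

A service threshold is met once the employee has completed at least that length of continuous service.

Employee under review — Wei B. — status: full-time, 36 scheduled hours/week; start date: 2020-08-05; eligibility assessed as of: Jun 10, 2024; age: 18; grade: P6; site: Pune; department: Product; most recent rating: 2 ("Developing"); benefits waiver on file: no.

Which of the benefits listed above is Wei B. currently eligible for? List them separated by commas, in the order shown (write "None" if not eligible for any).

Long-Term Disability

Service from 2020-08-05 to Jun 10, 2024: 1405 days.
Internet Stipend — status full-time ✗ (requires seasonal) → not eligible.
Long-Term Disability — status full-time ✓ (not excluded); age 18 ≥ 18 ✓; grade P6 ≥ P3 ✓; service 1405 days ≥ 12 weeks (≈84 days) ✓ → eligible.
Supplemental Life Insurance — service 1405 days ≥ 2 months (≈60 days) ✓; 36 hrs/wk ≥ 35 ✓; age 18 < 21 ✗ → not eligible.
Pet Insurance — no waiver, service 1405 days ≥ 3 months (≈90 days) ✓; dept Product ✗ → not eligible.
Wellness Stipend — status full-time ✓; dept Product ✗ → not eligible.
Employer Retirement Match — status full-time ✓; service 1405 days ≥ 3 months (≈90 days) ✓; age 18 < 25 ✗ → not eligible.
Health Insurance — no waiver, service 1405 days ≥ 180 days ✓; grade P6 ≥ P2 ✓; dept Product ✓; site Pune ✗ (not Cork or Portland) → not eligible.
Pension Scheme — status full-time ✓ (not excluded); no waiver, service 1405 days ≥ 8 weeks (≈56 days) ✓; age 18 < 21 ✗ → not eligible.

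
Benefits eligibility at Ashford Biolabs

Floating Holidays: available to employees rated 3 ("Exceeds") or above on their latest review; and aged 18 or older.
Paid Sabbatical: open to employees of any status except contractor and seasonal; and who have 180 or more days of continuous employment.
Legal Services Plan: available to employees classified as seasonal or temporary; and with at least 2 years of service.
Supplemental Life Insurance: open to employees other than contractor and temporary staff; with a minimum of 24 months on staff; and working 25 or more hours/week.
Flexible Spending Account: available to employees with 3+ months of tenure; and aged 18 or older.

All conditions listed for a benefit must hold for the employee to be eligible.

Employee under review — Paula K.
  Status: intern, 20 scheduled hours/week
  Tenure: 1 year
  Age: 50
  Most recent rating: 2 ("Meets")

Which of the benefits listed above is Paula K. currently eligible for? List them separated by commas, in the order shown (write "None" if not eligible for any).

Paid Sabbatical, Flexible Spending Account

Floating Holidays — rating 2 < 3 ✗ → not eligible.
Paid Sabbatical — status intern ✓ (not excluded); service 1 year ≥ 180 days ✓ → eligible.
Legal Services Plan — status intern ✗ (requires seasonal or temporary) → not eligible.
Supplemental Life Insurance — status intern ✓ (not excluded); service 1 year < 24 months (≈720 days) ✗ → not eligible.
Flexible Spending Account — service 1 year ≥ 3 months (≈90 days) ✓; age 50 ≥ 18 ✓ → eligible.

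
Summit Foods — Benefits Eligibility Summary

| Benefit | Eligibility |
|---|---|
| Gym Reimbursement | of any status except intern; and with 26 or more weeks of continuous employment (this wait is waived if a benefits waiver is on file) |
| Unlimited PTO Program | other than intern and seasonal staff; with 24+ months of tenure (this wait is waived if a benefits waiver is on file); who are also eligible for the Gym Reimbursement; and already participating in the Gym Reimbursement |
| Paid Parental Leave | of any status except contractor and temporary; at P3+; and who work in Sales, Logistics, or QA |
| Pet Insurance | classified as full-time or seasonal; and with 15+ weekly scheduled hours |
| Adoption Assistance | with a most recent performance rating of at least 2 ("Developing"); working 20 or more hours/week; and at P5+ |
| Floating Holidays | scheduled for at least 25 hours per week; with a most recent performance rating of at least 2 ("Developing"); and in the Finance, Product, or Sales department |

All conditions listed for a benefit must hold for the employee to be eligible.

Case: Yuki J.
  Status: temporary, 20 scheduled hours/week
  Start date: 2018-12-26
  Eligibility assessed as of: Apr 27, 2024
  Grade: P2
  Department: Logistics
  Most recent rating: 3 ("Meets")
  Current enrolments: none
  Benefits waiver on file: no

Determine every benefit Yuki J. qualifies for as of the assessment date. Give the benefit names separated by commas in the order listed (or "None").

Gym Reimbursement

Service from 2018-12-26 to Apr 27, 2024: 1949 days.
Gym Reimbursement — status temporary ✓ (not excluded); no waiver, service 1949 days ≥ 26 weeks (≈182 days) ✓ → eligible.
Unlimited PTO Program — status temporary ✓ (not excluded); no waiver, service 1949 days ≥ 24 months (≈720 days) ✓; eligible for Gym Reimbursement ✓; not enrolled in Gym Reimbursement ✗ → not eligible.
Paid Parental Leave — status temporary ✗ (excluded) → not eligible.
Pet Insurance — status temporary ✗ (requires full-time or seasonal) → not eligible.
Adoption Assistance — rating 3 ≥ 2 ✓; 20 hrs/wk ≥ 20 ✓; grade P2 < P5 ✗ → not eligible.
Floating Holidays — 20 hrs/wk < 25 ✗ → not eligible.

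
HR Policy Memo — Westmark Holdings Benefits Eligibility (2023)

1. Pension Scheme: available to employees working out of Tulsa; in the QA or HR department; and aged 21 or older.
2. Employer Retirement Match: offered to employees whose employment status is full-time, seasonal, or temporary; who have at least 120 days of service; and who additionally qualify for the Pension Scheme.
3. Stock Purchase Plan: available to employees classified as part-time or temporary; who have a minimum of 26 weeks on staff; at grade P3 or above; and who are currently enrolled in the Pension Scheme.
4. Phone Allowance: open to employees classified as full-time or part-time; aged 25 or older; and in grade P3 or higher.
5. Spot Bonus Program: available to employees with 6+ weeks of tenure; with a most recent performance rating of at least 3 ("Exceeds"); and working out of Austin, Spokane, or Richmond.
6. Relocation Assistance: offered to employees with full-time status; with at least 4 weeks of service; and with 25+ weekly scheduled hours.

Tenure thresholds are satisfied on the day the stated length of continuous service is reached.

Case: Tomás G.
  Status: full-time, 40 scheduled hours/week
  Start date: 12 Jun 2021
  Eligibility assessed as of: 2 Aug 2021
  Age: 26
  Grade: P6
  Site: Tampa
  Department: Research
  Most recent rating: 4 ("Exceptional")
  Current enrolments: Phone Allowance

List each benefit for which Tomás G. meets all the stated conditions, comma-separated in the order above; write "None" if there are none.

Phone Allowance, Relocation Assistance

Service from 12 Jun 2021 to 2 Aug 2021: 51 days.
Pension Scheme — site Tampa ✗ (not Tulsa) → not eligible.
Employer Retirement Match — status full-time ✓; service 51 days < 120 days ✗ → not eligible.
Stock Purchase Plan — status full-time ✗ (requires part-time or temporary) → not eligible.
Phone Allowance — status full-time ✓; age 26 ≥ 25 ✓; grade P6 ≥ P3 ✓ → eligible.
Spot Bonus Program — service 51 days ≥ 6 weeks (≈42 days) ✓; rating 4 ≥ 3 ✓; site Tampa ✗ (not Austin, Spokane, or Richmond) → not eligible.
Relocation Assistance — status full-time ✓; service 51 days ≥ 4 weeks (≈28 days) ✓; 40 hrs/wk ≥ 25 ✓ → eligible.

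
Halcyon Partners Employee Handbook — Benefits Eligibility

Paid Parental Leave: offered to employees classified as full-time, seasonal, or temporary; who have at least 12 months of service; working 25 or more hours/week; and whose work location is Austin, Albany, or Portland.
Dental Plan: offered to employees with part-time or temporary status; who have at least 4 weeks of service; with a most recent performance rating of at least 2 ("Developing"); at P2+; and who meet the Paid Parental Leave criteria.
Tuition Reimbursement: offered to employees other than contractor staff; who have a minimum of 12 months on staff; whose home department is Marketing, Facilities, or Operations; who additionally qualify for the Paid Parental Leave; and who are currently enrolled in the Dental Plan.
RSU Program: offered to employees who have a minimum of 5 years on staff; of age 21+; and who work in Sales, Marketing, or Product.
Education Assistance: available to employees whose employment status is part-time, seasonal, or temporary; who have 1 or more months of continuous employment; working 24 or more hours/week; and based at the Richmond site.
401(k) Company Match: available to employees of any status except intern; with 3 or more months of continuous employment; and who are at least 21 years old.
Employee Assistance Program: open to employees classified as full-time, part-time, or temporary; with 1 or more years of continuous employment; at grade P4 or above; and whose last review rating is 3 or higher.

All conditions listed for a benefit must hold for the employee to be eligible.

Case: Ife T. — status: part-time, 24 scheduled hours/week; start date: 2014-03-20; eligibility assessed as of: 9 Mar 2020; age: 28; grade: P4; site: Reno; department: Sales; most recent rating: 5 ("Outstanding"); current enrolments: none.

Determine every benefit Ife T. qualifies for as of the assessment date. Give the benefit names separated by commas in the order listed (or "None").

Service from 2014-03-20 to 9 Mar 2020: 2181 days.
Paid Parental Leave — status part-time ✗ (requires full-time, seasonal, or temporary) → not eligible.
Dental Plan — status part-time ✓; service 2181 days ≥ 4 weeks (≈28 days) ✓; rating 5 ≥ 2 ✓; grade P4 ≥ P2 ✓; not eligible for Paid Parental Leave ✗ → not eligible.
Tuition Reimbursement — status part-time ✓ (not excluded); service 2181 days ≥ 12 months (≈360 days) ✓; dept Sales ✗ → not eligible.
RSU Program — service 2181 days ≥ 5 years (≈1825 days) ✓; age 28 ≥ 21 ✓; dept Sales ✓ → eligible.
Education Assistance — status part-time ✓; service 2181 days ≥ 1 month (≈30 days) ✓; 24 hrs/wk ≥ 24 ✓; site Reno ✗ (not Richmond) → not eligible.
401(k) Company Match — status part-time ✓ (not excluded); service 2181 days ≥ 3 months (≈90 days) ✓; age 28 ≥ 21 ✓ → eligible.
Employee Assistance Program — status part-time ✓; service 2181 days ≥ 1 year (≈365 days) ✓; grade P4 ≥ P4 ✓; rating 5 ≥ 3 ✓ → eligible.

RSU Program, 401(k) Company Match, Employee Assistance Program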